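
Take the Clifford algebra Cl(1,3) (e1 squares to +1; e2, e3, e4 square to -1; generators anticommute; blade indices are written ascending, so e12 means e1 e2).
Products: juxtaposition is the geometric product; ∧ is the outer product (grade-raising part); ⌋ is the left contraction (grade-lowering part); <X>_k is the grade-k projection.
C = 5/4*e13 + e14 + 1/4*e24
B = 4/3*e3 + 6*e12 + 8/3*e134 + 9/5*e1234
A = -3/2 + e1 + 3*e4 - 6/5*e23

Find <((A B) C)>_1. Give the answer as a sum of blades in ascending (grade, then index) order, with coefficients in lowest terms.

step 1: 38/5*e2 - 2*e3 - 9*e12 - 208/15*e13 + 54/25*e14 - 4/3*e34 + 27/5*e123 + 106/5*e124 - 4*e134 + 9/5*e234 - 27/10*e1234
step 2: -1138/75 - 39/5*e1 - 559/20*e2 + 89/20*e3 - 69/10*e4 + 27/50*e12 + 79/120*e13 + 7/12*e14 + 533/60*e23 + 99/8*e24 + 497/30*e34 - 67/10*e123 - 197/20*e124 + 67/20*e134 - 103/5*e234 + 52/15*e1234
step 3: -39/5*e1 - 559/20*e2 + 89/20*e3 - 69/10*e4
Answer: -39/5*e1 - 559/20*e2 + 89/20*e3 - 69/10*e4


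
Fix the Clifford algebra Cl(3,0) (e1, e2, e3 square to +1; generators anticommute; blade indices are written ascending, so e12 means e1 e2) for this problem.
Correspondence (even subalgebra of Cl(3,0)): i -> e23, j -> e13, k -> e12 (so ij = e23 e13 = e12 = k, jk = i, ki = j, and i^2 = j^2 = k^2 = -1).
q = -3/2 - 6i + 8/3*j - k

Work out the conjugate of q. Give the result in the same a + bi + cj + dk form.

In blades: q = -3/2 - e12 + 8/3*e13 - 6*e23.
Quaternion conjugation is reversion on the even subalgebra: the scalar is fixed and every grade-2 blade flips sign, giving -3/2 + e12 - 8/3*e13 + 6*e23; translating back:
Answer: -3/2 + 6i - 8/3*j + k


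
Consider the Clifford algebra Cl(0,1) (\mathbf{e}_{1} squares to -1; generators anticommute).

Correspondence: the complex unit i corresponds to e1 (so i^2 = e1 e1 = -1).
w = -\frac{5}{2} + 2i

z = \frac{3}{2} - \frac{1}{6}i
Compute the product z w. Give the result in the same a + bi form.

In blades: z = \frac{3}{2} - \frac{1}{6} e_{1}, w = -\frac{5}{2} + 2 e_{1}.
Distribute z over w term by term (generator squares from the signature, products reordered to ascending indices): (\frac{3}{2})*w = -\frac{15}{4} + 3 e_{1}; (-\frac{1}{6} e_{1})*w = \frac{1}{3} + \frac{5}{12} e_{1}.
Sum: -\frac{41}{12} + \frac{41}{12} e_{1}; translating back through the correspondence:
Answer: -\frac{41}{12} + \frac{41}{12}i


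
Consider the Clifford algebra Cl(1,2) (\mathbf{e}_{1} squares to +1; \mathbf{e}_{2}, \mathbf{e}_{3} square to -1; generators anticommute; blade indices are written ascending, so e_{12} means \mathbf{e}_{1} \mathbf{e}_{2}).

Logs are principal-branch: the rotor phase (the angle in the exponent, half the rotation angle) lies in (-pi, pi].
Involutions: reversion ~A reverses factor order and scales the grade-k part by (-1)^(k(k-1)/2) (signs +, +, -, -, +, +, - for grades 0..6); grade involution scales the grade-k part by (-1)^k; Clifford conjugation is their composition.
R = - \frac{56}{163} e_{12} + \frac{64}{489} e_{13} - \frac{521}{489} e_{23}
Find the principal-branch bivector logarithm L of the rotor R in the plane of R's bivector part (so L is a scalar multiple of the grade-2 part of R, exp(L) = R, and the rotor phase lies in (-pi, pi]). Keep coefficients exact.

The scalar part of R is 0, which fixes the principal-branch rotor phase; the unit plane is then the bivector part divided by the sine of that phase, and L is that plane scaled by the phase.
Concretely: cos(phase) = 0 gives phase = ±\frac{\pi}{2}, and since phase/sin(phase) is even the sign is immaterial: L = (phase/sin(phase)) * <R>_2 = (\frac{\pi}{2}) * <R>_2.
Answer: - \frac{28 \pi}{163} e_{12} + \frac{32 \pi}{489} e_{13} - \frac{521 \pi}{978} e_{23}


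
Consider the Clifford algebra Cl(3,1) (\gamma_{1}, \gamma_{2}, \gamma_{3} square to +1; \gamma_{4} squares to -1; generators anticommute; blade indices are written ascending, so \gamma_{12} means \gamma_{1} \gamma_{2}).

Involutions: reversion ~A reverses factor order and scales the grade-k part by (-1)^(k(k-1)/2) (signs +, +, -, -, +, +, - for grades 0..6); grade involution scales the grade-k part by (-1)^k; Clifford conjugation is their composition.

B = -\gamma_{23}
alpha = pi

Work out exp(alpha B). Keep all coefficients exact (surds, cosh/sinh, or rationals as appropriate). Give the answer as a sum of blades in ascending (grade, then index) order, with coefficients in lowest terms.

B^2 = (-1)^2*(\gamma_{23})^2 = 1*(-1) = -1 (a basis 2-blade squares to minus the product of its generators' squares).
B^2 = -1 — the series telescopes trigonometrically here: l = 1, alpha*l = \pi, so exp(alpha B) = cos(\pi) + (sin(\pi)/1)*B = -1 + (0)*B.
Answer: -1


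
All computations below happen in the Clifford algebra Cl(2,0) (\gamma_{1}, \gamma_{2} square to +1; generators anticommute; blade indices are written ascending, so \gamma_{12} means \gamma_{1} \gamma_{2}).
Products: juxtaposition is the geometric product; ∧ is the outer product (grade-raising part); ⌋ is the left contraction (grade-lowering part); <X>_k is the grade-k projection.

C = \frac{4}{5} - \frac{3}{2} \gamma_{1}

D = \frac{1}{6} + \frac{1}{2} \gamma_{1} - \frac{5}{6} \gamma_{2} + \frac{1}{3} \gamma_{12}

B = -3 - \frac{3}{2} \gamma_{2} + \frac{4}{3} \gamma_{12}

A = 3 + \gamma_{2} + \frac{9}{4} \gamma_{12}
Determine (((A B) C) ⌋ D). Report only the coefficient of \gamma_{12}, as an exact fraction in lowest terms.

step 1: -\frac{27}{2} - \frac{113}{24} \gamma_{1} - \frac{15}{2} \gamma_{2} - \frac{11}{4} \gamma_{12}
step 2: -\frac{299}{80} + \frac{989}{60} \gamma_{1} - \frac{81}{8} \gamma_{2} - \frac{269}{20} \gamma_{12}
step 3: \frac{9859}{480} + \frac{241}{160} \gamma_{1} + \frac{12397}{1440} \gamma_{2} - \frac{299}{240} \gamma_{12}
Answer: -\frac{299}{240}


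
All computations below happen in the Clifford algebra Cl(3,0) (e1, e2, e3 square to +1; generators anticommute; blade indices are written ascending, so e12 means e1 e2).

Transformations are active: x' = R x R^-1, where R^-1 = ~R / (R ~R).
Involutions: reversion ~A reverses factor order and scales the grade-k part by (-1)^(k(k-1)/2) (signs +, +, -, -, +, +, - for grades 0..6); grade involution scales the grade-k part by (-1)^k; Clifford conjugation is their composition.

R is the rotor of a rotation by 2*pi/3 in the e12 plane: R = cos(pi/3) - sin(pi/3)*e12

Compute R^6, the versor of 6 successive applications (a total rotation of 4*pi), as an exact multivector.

Rotor phase runs at HALF the rotation angle; powers of one rotor simply add phase, so after 6 steps in e12 the phase is 6*pi/3 = 2*pi and R^6 = cos(2*pi) - sin(2*pi)*e12.
cos(2*pi) = 1 and sin(2*pi) = 0, so R^6 = 1. The total rotation 4*pi is 2 full turns, so every vector returns to itself, yet the rotor is +1, back on the identity sheet (an even number of 2*pi turns).
Answer: 1


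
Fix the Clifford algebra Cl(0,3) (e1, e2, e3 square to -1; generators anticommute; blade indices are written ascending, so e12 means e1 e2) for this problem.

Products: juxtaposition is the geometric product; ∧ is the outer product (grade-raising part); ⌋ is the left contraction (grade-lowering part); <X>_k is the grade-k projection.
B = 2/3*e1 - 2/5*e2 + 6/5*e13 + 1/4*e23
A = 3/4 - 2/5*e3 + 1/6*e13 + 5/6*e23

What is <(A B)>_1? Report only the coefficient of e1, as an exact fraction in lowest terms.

step 1: -49/120 + 1/50*e1 - 2/5*e2 - 2/9*e3 - 23/24*e12 + 7/6*e13 + 11/400*e23 + 28/45*e123
step 2: 1/50*e1 - 2/5*e2 - 2/9*e3
Answer: 1/50


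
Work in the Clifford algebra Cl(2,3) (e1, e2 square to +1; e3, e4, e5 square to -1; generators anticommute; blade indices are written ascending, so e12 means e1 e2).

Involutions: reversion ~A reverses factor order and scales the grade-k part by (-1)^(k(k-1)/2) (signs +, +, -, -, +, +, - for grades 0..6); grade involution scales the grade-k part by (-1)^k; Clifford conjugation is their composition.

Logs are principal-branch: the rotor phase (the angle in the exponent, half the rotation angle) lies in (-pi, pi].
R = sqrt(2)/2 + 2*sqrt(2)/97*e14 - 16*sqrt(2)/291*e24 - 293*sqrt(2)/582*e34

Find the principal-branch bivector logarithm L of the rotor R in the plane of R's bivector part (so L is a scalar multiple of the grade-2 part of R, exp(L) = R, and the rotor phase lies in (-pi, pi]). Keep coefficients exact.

The scalar part of R is sqrt(2)/2, and that scalar determines the rotor phase on the principal branch; recovering the unit plane as bivector-part over sine of the phase gives L = phase * plane.
Concretely: cos(phase) = sqrt(2)/2 gives phase = ±pi/4, and since phase/sin(phase) is even the sign is immaterial: L = (phase/sin(phase)) * <R>_2 = (sqrt(2)*pi/4) * <R>_2.
Answer: pi/97*e14 - 8*pi/291*e24 - 293*pi/1164*e34


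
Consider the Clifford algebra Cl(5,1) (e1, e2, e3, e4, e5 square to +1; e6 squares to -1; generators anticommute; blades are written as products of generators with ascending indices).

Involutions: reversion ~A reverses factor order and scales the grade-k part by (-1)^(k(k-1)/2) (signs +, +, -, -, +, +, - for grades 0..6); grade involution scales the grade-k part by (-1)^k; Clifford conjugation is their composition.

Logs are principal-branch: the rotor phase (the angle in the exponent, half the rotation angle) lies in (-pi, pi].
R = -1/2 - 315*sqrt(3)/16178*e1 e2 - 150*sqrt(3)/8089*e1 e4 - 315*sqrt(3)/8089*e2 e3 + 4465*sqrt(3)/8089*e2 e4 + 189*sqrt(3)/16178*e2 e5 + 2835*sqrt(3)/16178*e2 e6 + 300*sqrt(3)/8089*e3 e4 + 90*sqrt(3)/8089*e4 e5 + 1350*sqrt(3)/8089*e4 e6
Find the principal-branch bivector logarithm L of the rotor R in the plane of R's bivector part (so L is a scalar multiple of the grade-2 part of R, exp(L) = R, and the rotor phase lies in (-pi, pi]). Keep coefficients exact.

The scalar part of R is -1/2, which fixes the principal-branch rotor phase; the unit plane is then the bivector part divided by the sine of that phase, and L is that plane scaled by the phase.
Concretely: cos(phase) = -1/2 gives phase = ±2*pi/3, and since phase/sin(phase) is even the sign is immaterial: L = (phase/sin(phase)) * <R>_2 = (4*sqrt(3)*pi/9) * <R>_2.
Answer: -210*pi/8089*e1 e2 - 200*pi/8089*e1 e4 - 420*pi/8089*e2 e3 + 17860*pi/24267*e2 e4 + 126*pi/8089*e2 e5 + 1890*pi/8089*e2 e6 + 400*pi/8089*e3 e4 + 120*pi/8089*e4 e5 + 1800*pi/8089*e4 e6


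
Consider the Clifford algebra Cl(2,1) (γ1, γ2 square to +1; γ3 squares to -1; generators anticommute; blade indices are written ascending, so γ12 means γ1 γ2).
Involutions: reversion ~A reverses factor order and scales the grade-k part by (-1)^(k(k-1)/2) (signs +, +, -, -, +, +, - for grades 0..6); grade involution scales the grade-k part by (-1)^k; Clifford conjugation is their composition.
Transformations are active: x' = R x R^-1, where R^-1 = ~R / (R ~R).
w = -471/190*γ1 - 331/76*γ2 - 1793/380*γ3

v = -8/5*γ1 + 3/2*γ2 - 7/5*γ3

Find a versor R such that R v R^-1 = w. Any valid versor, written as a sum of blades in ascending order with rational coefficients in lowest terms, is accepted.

Construction: equal norms (both 57/20) license R = v + w = -155/38*γ1 - 217/76*γ2 - 465/76*γ3 — nothing changes along that direction, while (v - w)/2 changes sign, so v maps onto w.
Answer: -155/38*γ1 - 217/76*γ2 - 465/76*γ3


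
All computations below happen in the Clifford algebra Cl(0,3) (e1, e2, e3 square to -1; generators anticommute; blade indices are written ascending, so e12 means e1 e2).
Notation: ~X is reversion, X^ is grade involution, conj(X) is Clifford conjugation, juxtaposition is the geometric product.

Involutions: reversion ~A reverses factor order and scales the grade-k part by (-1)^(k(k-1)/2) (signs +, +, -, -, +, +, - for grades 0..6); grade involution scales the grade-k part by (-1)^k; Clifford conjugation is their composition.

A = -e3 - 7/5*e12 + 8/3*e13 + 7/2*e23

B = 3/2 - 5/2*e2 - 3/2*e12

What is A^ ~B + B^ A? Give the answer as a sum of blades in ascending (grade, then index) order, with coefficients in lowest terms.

first term: 21/10 - 7/2*e1 - 29/4*e3 - 21/10*e12 + 37/4*e13 + 15/4*e23 + 49/6*e123
second term: -21/10 - 7/2*e1 - 41/4*e3 - 21/10*e12 + 37/4*e13 - 5/4*e23 - 31/6*e123
Answer: -7*e1 - 35/2*e3 - 21/5*e12 + 37/2*e13 + 5/2*e23 + 3*e123


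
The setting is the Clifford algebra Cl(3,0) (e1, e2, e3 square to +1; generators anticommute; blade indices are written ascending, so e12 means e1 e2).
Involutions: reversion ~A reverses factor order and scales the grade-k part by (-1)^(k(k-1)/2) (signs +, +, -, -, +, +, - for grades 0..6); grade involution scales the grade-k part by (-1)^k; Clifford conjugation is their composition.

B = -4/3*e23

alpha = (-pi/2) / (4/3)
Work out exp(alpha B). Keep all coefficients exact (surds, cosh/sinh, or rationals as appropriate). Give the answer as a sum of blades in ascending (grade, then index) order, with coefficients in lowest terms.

B^2 = (-4/3)^2*(e23)^2 = 16/9*(-1) = -16/9 (a basis 2-blade squares to minus the product of its generators' squares).
B^2 = -16/9 — the series telescopes trigonometrically here: l = 4/3, alpha*l = -pi/2, so exp(alpha B) = cos(-pi/2) + (sin(-pi/2)/(4/3))*B = 0 + (-3/4)*B.
Answer: e23


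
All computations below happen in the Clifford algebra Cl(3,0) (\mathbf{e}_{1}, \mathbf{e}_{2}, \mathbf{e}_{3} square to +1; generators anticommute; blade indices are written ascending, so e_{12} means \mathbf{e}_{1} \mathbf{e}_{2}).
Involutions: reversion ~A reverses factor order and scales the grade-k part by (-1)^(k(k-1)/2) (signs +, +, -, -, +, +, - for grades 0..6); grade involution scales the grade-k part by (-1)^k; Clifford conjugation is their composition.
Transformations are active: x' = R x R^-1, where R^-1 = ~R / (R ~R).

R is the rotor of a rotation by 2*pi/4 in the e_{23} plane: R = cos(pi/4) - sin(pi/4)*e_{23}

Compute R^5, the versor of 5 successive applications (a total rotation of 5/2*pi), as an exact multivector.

The rotor phase is half the rotation angle and phases add under composition, so 5 steps in the e_{23} plane accumulate phase 5*(pi/4) = \frac{5 \pi}{4}: R^5 = cos(\frac{5 \pi}{4}) - sin(\frac{5 \pi}{4})*e_{23}.
cos(\frac{5 \pi}{4}) = - \frac{\sqrt{2}}{2} and sin(\frac{5 \pi}{4}) = - \frac{\sqrt{2}}{2}, so R^5 = - \frac{\sqrt{2}}{2} + \frac{\sqrt{2}}{2} e_{23}. The net rotation is 1/2*pi (after discarding 1 full turn, each of which contributes a factor -1 to the rotor); the rotor keeps the half-angle phase exactly.
Answer: - \frac{\sqrt{2}}{2} + \frac{\sqrt{2}}{2} e_{23}


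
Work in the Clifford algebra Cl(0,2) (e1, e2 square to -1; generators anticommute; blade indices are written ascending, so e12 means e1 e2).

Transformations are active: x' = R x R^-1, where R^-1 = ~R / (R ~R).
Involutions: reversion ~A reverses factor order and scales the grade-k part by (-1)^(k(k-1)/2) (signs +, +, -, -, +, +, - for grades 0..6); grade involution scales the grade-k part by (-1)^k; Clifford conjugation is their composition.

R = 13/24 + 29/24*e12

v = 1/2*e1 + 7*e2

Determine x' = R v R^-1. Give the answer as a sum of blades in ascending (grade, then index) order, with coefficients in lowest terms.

~R = 13/24 - 29/24*e12, and R ~R = 505/288, so R^-1 = ~R / (505/288).
R v = -131/16*e1 + 211/48*e2
Answer: -2807/505*e1 - 4327/1010*e2


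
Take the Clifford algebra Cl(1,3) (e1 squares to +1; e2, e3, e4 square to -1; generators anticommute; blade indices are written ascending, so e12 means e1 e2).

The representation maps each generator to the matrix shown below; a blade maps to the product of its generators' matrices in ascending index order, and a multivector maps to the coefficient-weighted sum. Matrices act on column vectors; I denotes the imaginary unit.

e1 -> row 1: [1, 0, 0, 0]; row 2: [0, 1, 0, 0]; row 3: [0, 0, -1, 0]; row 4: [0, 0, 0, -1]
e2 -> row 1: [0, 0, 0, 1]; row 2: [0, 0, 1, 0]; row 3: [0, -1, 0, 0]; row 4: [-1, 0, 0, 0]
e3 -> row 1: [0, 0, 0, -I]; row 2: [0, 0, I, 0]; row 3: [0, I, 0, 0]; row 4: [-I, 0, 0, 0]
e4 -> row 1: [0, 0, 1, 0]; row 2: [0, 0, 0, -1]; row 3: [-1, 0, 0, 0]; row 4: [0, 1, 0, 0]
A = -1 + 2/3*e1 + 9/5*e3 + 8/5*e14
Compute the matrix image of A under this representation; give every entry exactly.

Bivector images (products of the table entries): rho(e14) = rho(e1)rho(e4) = row 1: [0, 0, 1, 0]; row 2: [0, 0, 0, -1]; row 3: [1, 0, 0, 0]; row 4: [0, -1, 0, 0].
M = (-1)*1 + (2/3)*rho(e1) + (9/5)*rho(e3) + (8/5)*rho(e14), summed entrywise (1 is the identity matrix):
Answer: row 1: [-1/3, 0, 8/5, -9*I/5]; row 2: [0, -1/3, 9*I/5, -8/5]; row 3: [8/5, 9*I/5, -5/3, 0]; row 4: [-9*I/5, -8/5, 0, -5/3]


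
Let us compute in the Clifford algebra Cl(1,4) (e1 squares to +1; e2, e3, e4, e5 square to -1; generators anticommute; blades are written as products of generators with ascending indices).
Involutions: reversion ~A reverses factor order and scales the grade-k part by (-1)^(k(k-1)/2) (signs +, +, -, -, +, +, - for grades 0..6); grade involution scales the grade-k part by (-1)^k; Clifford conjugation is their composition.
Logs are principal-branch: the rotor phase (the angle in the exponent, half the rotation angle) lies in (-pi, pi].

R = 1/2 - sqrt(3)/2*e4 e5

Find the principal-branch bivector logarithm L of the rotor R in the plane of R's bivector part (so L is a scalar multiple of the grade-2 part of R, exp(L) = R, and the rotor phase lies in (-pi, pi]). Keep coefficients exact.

The scalar part of R is 1/2, and that scalar determines the rotor phase on the principal branch; recovering the unit plane as bivector-part over sine of the phase gives L = phase * plane.
Concretely: cos(phase) = 1/2 gives phase = ±pi/3, and since phase/sin(phase) is even the sign is immaterial: L = (phase/sin(phase)) * <R>_2 = (2*sqrt(3)*pi/9) * <R>_2.
Answer: -pi/3*e4 e5


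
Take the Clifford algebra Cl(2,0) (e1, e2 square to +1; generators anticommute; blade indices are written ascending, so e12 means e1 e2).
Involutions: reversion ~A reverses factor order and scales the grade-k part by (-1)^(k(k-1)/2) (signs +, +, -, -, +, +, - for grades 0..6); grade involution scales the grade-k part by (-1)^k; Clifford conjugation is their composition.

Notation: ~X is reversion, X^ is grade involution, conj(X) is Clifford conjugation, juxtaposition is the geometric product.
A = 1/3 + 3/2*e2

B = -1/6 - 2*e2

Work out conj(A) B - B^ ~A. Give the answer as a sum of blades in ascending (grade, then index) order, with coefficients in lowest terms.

first term: 53/18 - 5/12*e2
second term: 53/18 + 5/12*e2
Answer: -5/6*e2


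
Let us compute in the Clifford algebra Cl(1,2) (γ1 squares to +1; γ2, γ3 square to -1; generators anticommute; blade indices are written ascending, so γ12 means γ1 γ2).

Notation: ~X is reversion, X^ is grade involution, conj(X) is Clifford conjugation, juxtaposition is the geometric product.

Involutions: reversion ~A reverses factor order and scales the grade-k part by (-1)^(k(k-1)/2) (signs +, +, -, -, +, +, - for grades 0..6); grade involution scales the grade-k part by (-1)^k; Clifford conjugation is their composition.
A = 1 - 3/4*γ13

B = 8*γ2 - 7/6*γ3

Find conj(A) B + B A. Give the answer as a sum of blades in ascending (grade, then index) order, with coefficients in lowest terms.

first term: 7/8*γ1 + 8*γ2 - 7/6*γ3 - 6*γ123
second term: 7/8*γ1 + 8*γ2 - 7/6*γ3 + 6*γ123
Answer: 7/4*γ1 + 16*γ2 - 7/3*γ3


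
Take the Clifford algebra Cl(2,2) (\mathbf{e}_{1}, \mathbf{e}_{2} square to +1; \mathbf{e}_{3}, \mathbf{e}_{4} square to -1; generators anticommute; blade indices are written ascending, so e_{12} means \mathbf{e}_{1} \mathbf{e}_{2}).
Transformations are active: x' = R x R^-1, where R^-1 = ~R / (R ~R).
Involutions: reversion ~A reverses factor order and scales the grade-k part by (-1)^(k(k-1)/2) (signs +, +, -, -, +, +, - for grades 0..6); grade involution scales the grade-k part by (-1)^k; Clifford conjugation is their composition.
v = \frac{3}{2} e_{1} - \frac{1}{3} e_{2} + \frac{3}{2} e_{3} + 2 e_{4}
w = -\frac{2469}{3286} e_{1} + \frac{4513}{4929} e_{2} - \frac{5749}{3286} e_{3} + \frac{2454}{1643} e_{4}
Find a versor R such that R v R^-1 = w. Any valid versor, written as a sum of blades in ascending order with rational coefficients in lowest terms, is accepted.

The midline construction: v and w both square to -\frac{35}{9}, so reflecting in their sum \frac{1230}{1643} e_{1} + \frac{2870}{4929} e_{2} - \frac{410}{1643} e_{3} + \frac{5740}{1643} e_{4} exchanges them.
Answer: \frac{1230}{1643} e_{1} + \frac{2870}{4929} e_{2} - \frac{410}{1643} e_{3} + \frac{5740}{1643} e_{4}


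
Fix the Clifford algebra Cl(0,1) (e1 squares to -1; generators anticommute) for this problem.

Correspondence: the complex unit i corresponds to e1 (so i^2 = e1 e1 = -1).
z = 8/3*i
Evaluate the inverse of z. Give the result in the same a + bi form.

In blades: z = 8/3*e1.
With qbar = -8/3*e1 (scalar fixed, mapped units negated), z qbar = 64/9 (the sum of squared coefficients), so z^-1 = qbar / (64/9) = -3/8*e1; translating back:
Answer: -3/8*i


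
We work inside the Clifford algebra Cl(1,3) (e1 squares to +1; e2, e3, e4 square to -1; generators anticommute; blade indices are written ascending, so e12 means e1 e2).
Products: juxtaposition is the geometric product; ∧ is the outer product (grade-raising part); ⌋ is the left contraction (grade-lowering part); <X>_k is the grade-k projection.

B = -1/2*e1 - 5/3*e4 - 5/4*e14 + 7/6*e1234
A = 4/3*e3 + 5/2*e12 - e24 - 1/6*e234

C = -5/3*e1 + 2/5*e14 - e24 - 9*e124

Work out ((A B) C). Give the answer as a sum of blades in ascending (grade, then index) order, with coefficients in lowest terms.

step 1: 7/36*e1 - 5/12*e2 - 5/4*e12 - 1/2*e13 - 5/18*e23 + 25/8*e24 + 25/36*e34 + 5/24*e123 - 47/9*e124 + 5/3*e134 - 1/12*e1234
step 2: -9547/216 + 1649/72*e1 + 1/180*e2 - 9/4*e3 + 491/45*e4 - 35/18*e12 - 7/36*e13 + 5/2*e14 + 5513/360*e23 + 805/108*e24 - 167/40*e34 + 905/108*e123 - 377/72*e124 + 245/216*e134 + 40/9*e234 - 11/18*e1234
Answer: -9547/216 + 1649/72*e1 + 1/180*e2 - 9/4*e3 + 491/45*e4 - 35/18*e12 - 7/36*e13 + 5/2*e14 + 5513/360*e23 + 805/108*e24 - 167/40*e34 + 905/108*e123 - 377/72*e124 + 245/216*e134 + 40/9*e234 - 11/18*e1234


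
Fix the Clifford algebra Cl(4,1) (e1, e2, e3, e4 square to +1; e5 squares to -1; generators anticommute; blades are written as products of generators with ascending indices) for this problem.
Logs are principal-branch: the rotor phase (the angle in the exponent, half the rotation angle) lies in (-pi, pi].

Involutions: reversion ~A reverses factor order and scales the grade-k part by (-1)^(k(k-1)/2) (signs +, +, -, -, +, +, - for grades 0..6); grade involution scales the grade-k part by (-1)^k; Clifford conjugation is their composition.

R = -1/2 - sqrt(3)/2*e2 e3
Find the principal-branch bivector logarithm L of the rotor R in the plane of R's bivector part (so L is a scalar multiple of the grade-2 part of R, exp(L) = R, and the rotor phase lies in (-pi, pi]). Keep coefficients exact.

The scalar part of R is -1/2, which fixes the principal-branch rotor phase; the unit plane is then the bivector part divided by the sine of that phase, and L is that plane scaled by the phase.
Concretely: cos(phase) = -1/2 gives phase = ±2*pi/3, and since phase/sin(phase) is even the sign is immaterial: L = (phase/sin(phase)) * <R>_2 = (4*sqrt(3)*pi/9) * <R>_2.
Answer: -2*pi/3*e2 e3


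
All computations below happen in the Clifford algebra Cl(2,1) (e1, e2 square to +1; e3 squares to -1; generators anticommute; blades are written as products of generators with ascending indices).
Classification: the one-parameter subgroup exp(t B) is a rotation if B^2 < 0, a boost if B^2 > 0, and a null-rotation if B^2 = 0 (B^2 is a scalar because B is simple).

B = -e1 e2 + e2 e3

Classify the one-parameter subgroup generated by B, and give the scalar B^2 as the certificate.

B^2 term by term: the squares give (-1)^2*(e1 e2)^2 + (1)^2*(e2 e3)^2 = 1*(-1) + 1*(+1) = 0 (each basis 2-blade squares to minus the product of its generators' squares); cross terms between blades sharing an index anticommute and cancel. So B^2 = 0.
Answer: null-rotation, certificate B^2 = 0. Check the certificate: B^2 = 0, and that sign is decisive whatever form B takes.


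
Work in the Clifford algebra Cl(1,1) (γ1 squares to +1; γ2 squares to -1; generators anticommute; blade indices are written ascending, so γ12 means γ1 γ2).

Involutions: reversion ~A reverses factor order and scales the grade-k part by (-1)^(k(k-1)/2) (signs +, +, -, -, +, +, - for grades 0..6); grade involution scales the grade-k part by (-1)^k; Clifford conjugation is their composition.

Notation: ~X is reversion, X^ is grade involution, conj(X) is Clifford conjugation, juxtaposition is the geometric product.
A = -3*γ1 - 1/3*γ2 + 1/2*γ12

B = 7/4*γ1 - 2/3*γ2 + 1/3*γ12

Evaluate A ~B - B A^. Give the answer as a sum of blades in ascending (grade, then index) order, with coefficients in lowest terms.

first term: -203/36 + 4/9*γ1 + 1/8*γ2 + 31/12*γ12
second term: 203/36 - 4/9*γ1 - 1/8*γ2 + 31/12*γ12
Answer: -203/18 + 8/9*γ1 + 1/4*γ2


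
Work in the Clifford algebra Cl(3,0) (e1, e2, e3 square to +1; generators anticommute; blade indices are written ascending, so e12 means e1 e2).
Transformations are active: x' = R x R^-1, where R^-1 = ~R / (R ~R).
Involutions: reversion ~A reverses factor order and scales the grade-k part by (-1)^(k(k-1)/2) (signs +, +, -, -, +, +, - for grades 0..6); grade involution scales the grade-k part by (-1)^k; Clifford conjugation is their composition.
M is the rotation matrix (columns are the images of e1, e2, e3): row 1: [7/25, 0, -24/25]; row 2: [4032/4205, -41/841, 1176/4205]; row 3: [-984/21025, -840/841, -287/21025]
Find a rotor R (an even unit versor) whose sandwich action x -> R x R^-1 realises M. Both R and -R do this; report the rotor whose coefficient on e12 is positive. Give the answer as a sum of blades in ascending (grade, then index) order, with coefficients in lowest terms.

Method: write R = a + b12*e12 + b13*e13 + b23*e23 with a^2 + b12^2 + b13^2 + b23^2 = 1 (so R^-1 = ~R). Expanding the columns R e_j ~R gives tr M = 4a^2 - 1 and, from the antisymmetric part, M21 - M12 = -4a*b12, M13 - M31 = 4a*b13, M32 - M23 = -4a*b23.
Here tr M = 183/841, so a^2 = (1 + tr M)/4 = 256/841 and a = ±16/29. Taking a = 16/29: M21 - M12 = 4032/4205, M13 - M31 = -768/841, M32 - M23 = -5376/4205, giving b12 = -63/145, b13 = -12/29, b23 = 84/145, i.e. R = 16/29 - 63/145*e12 - 12/29*e13 + 84/145*e23.
Its e12 coefficient is negative, so report the other preimage -R.
Answer: -16/29 + 63/145*e12 + 12/29*e13 - 84/145*e23. Key observation: the double cover Spin(3) -> SO(3) sends R and -R to the same matrix (trace 183/841 here), so the stated sign of the e12 coefficient is what selects one sheet.


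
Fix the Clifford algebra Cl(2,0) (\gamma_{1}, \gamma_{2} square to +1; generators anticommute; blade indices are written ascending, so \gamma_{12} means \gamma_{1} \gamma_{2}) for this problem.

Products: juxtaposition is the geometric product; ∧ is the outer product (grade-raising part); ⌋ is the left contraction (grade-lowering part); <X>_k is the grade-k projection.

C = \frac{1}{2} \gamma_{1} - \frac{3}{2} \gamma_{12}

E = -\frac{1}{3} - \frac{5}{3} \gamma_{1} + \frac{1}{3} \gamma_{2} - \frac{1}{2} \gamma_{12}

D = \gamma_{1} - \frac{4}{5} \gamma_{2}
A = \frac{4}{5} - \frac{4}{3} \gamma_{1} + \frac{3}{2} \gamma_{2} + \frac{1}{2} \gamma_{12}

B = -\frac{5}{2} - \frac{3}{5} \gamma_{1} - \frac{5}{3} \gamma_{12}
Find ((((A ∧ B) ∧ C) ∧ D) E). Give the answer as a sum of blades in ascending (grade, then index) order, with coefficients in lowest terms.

step 1: -2 + \frac{214}{75} \gamma_{1} - \frac{15}{4} \gamma_{2} - \frac{101}{60} \gamma_{12}
step 2: -\gamma_{1} + \frac{39}{8} \gamma_{12}
step 3: \frac{4}{5} \gamma_{12}
step 4: \frac{2}{5} + \frac{4}{15} \gamma_{1} + \frac{4}{3} \gamma_{2} - \frac{4}{15} \gamma_{12}
Answer: \frac{2}{5} + \frac{4}{15} \gamma_{1} + \frac{4}{3} \gamma_{2} - \frac{4}{15} \gamma_{12}


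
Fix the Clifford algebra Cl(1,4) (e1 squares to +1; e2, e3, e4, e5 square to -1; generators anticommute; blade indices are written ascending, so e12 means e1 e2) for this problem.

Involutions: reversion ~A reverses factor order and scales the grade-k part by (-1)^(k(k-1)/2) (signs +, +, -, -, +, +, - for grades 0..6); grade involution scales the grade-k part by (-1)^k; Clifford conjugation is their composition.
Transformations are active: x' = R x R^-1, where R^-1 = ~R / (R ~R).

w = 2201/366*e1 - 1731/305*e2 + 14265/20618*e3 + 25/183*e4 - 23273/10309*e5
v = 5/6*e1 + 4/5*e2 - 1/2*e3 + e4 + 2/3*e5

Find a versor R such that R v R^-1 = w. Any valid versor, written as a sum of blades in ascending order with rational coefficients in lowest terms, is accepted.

Why this works: both vectors square to -41/25, so q(v) = q(w) and R = v + w = 1253/183*e1 - 1487/305*e2 + 1978/10309*e3 + 208/183*e4 - 49201/30927*e5 carries v to w — its own direction survives, the complement (v - w)/2 flips.
Answer: 1253/183*e1 - 1487/305*e2 + 1978/10309*e3 + 208/183*e4 - 49201/30927*e5


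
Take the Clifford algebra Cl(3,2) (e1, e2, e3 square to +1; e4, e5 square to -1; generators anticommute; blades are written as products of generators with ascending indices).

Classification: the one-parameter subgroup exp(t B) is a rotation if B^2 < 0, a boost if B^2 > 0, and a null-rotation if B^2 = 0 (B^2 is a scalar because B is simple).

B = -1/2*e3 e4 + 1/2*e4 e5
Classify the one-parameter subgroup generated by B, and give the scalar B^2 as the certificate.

B^2 term by term: the squares give (-1/2)^2*(e3 e4)^2 + (1/2)^2*(e4 e5)^2 = 1/4*(+1) + 1/4*(-1) = 0 (each basis 2-blade squares to minus the product of its generators' squares); cross terms between blades sharing an index anticommute and cancel. So B^2 = 0.
Answer: null-rotation, certificate B^2 = 0. Note: conjugating B changes its blade decomposition but never the scalar B^2 = 0, whose sign settles the classification.


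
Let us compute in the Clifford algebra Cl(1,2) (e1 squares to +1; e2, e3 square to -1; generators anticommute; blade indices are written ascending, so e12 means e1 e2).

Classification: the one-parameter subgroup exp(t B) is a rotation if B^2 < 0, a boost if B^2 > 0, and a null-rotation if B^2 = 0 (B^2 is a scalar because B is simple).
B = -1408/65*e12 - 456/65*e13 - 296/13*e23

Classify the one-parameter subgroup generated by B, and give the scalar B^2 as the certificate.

B^2 term by term: the squares give (-1408/65)^2*(e12)^2 + (-456/65)^2*(e13)^2 + (-296/13)^2*(e23)^2 = 1982464/4225*(+1) + 207936/4225*(+1) + 87616/169*(-1) = 0 (each basis 2-blade squares to minus the product of its generators' squares); cross terms between blades sharing an index anticommute and cancel. So B^2 = 0.
Answer: null-rotation, certificate B^2 = 0. One invariant decides it: the square 0 survives every conjugation, and its sign is exactly the classification.


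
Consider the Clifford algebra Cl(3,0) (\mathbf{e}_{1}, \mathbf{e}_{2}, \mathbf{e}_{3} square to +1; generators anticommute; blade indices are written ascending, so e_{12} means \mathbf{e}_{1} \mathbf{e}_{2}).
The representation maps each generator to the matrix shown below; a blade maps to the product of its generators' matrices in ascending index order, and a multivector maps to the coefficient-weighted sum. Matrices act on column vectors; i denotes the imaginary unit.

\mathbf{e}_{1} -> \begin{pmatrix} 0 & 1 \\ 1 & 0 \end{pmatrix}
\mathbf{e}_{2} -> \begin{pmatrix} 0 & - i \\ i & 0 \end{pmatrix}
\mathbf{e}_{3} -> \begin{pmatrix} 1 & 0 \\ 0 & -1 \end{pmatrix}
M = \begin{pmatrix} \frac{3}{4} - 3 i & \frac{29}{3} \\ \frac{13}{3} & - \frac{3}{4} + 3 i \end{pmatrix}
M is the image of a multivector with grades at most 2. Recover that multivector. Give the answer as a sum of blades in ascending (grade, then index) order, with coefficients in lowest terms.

Method: 1, rho(e_{1}), rho(e_{2}), rho(e_{3}) form a trace-orthogonal basis of the 2x2 complex matrices (tr(X Y) = 2 if X = Y, else 0), so M = m0*1 + m1*rho(e_{1}) + m2*rho(e_{2}) + m3*rho(e_{3}) with m0 = tr(M)/2 = 0, m1 = tr(M rho(e_{1}))/2 = 7, m2 = tr(M rho(e_{2}))/2 = \frac{8 i}{3}, m3 = tr(M rho(e_{3}))/2 = \frac{3}{4} - 3 i.
Multiplying table entries, the bivector images are rho(e_{12}) = i*rho(e_{3}), rho(e_{13}) = -i*rho(e_{2}), rho(e_{23}) = i*rho(e_{1}); with real blade coefficients the real parts of m0..m3 are the coefficients of 1, e_{1}, e_{2}, e_{3} and the imaginary parts give the bivectors (e_{23}: Im m1, e_{13}: -Im m2, e_{12}: Im m3).
Answer: 7 e_{1} + \frac{3}{4} e_{3} - 3 e_{12} - \frac{8}{3} e_{13}


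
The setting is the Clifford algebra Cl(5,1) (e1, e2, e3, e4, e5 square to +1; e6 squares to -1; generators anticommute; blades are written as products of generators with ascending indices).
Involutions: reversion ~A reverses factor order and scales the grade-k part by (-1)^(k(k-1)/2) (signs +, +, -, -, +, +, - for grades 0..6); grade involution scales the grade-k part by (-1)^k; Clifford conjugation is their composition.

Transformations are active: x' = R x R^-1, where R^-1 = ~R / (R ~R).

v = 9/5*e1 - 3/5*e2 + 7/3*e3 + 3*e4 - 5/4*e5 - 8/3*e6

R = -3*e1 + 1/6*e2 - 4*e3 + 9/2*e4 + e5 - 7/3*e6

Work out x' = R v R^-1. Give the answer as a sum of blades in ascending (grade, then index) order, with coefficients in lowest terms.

~R = -3*e1 + 1/6*e2 - 4*e3 + 9/2*e4 + e5 - 7/3*e6, and R ~R = 245/6, so R^-1 = ~R / (245/6).
R v = -317/36 + 3/2*e1 e2 + 1/5*e1 e3 - 171/10*e1 e4 + 39/20*e1 e5 + 61/5*e1 e6 - 181/90*e2 e3 + 16/5*e2 e4 + 47/120*e2 e5 - 83/45*e2 e6 - 45/2*e3 e4 + 8/3*e3 e5 + 145/9*e3 e6 - 69/8*e4 e5 - 5*e4 e6 - 67/12*e5 e6
Answer: -124/245*e1 + 2329/4410*e2 - 149/245*e3 - 2421/490*e4 + 2407/2940*e5 + 1157/315*e6


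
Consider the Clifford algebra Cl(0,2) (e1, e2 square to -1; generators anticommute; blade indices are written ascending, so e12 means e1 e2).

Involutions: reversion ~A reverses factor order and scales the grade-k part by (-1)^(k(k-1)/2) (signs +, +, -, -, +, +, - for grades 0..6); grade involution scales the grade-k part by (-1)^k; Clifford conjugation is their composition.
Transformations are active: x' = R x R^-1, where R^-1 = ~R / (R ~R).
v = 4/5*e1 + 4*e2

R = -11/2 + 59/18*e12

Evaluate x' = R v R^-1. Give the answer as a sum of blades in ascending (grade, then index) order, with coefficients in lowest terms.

~R = -11/2 - 59/18*e12, and R ~R = 6641/162, so R^-1 = ~R / (6641/162).
R v = -788/45*e1 - 872/45*e2
Answer: 25892/6641*e1 + 39836/33205*e2


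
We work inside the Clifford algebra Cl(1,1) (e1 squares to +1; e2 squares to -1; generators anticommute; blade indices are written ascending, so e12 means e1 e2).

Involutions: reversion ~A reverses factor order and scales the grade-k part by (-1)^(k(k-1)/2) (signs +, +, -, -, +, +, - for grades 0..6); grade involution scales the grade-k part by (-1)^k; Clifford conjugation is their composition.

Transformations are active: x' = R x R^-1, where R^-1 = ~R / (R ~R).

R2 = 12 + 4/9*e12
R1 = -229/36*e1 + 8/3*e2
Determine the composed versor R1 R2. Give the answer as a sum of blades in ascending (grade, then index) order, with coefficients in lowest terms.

Distribute over the terms of R1 (each basis-blade product reordered to ascending indices, repeated generators contracted through their squares):
(-229/36*e1) R2 = -229/3*e1 - 229/81*e2
(8/3*e2) R2 = 32/27*e1 + 32*e2
Summing the partial products and collecting blades:
Answer: -2029/27*e1 + 2363/81*e2


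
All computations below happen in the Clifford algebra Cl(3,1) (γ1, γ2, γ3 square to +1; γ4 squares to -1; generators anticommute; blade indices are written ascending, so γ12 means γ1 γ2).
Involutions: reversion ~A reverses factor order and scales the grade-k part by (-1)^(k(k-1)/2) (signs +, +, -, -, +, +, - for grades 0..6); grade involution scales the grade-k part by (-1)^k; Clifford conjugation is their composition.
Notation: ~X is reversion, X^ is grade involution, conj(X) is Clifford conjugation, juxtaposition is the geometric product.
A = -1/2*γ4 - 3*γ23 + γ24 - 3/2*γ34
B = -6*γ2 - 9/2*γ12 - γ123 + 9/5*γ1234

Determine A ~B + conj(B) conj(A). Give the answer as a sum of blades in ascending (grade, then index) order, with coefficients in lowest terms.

first term: 3*γ1 - 18*γ3 + 6*γ4 - 27/10*γ12 + 117/10*γ13 + 9/10*γ14 - 3*γ24 - 9/10*γ123 - 3/4*γ124 + γ134 + 9*γ234 - 25/4*γ1234
second term: 3*γ1 + 18*γ3 - 6*γ4 + 27/10*γ12 + 153/10*γ13 - 99/10*γ14 + 3*γ24 - 9/10*γ123 + 3/4*γ124 - γ134 + 9*γ234 + 25/4*γ1234
Answer: 6*γ1 + 27*γ13 - 9*γ14 - 9/5*γ123 + 18*γ234


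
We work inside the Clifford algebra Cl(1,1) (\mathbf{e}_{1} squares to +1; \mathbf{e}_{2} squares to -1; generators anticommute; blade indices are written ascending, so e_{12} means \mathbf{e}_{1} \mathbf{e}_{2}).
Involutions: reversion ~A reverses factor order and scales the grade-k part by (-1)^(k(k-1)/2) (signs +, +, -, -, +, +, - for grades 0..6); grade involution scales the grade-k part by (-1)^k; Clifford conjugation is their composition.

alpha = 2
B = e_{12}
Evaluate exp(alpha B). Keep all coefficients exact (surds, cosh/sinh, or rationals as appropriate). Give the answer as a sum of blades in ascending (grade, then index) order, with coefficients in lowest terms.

B^2 = (1)^2*(e_{12})^2 = 1*(+1) = 1 (a basis 2-blade squares to minus the product of its generators' squares).
B^2 = 1 — hyperbolic case — the even/odd split gives cosh and sinh: l = 1, alpha*l = 2, so exp(alpha B) = cosh(2) + (sinh(2)/1)*B = \cosh{\left(2 \right)} + (\sinh{\left(2 \right)})*B.
Answer: \cosh{\left(2 \right)} + \sinh{\left(2 \right)} e_{12}


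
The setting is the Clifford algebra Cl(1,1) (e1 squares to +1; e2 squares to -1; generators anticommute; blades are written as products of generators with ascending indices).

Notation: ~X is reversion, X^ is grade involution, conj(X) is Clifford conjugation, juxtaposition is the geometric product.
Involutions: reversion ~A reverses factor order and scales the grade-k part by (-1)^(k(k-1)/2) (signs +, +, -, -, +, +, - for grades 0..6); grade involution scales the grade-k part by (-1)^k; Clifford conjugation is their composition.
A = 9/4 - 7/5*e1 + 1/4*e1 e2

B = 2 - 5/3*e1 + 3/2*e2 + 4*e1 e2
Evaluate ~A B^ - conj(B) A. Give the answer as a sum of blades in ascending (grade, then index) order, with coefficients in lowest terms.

first term: 7/6 + 23/40*e1 - 1027/120*e2 + 53/5*e1 e2
second term: 7/6 + 23/40*e1 - 1027/120*e2 - 53/5*e1 e2
Answer: 106/5*e1 e2


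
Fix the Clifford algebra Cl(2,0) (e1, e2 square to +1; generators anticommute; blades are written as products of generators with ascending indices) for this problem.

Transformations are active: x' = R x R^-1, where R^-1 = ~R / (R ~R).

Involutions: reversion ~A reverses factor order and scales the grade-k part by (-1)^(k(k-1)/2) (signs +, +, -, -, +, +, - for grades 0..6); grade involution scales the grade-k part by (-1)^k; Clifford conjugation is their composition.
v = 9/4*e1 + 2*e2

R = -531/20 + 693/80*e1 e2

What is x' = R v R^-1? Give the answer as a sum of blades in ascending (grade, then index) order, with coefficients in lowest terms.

~R = -531/20 - 693/80*e1 e2, and R ~R = 199665/256, so R^-1 = ~R / (199665/256).
R v = -3393/80*e1 - 23229/320*e2
Answer: 5419/8500*e1 + 6252/2125*e2


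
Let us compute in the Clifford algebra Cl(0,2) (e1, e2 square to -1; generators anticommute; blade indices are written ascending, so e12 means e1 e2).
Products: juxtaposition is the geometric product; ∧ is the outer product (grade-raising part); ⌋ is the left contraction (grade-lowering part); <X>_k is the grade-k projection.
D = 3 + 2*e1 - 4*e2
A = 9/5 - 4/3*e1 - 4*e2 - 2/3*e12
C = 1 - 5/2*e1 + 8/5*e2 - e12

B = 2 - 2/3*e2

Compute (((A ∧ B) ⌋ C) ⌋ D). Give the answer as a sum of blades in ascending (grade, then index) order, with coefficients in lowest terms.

step 1: 18/5 - 8/3*e1 - 46/5*e2 - 4/9*e12
step 2: 2522/225 + 1/5*e1 + 232/75*e2 - 18/5*e12
step 3: 228/5 + 5044/225*e1 - 10088/225*e2
Answer: 228/5 + 5044/225*e1 - 10088/225*e2


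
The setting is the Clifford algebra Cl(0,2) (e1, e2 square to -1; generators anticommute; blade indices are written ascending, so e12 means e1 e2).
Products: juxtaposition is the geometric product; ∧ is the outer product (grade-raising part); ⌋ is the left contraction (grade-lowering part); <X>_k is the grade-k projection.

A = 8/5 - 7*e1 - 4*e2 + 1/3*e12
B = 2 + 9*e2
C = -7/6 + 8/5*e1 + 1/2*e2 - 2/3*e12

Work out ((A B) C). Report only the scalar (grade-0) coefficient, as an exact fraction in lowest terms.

step 1: 196/5 - 17*e1 + 32/5*e2 - 187/3*e12
step 2: -2848/45 + 8209/75*e1 - 1484/15*e2 + 6266/225*e12
Answer: -2848/45
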